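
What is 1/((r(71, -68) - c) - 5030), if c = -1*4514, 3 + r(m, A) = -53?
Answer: -1/572 ≈ -0.0017483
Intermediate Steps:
r(m, A) = -56 (r(m, A) = -3 - 53 = -56)
c = -4514
1/((r(71, -68) - c) - 5030) = 1/((-56 - 1*(-4514)) - 5030) = 1/((-56 + 4514) - 5030) = 1/(4458 - 5030) = 1/(-572) = -1/572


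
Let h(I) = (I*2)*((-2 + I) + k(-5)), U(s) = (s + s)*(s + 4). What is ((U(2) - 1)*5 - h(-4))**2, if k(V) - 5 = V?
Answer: 4489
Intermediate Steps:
k(V) = 5 + V
U(s) = 2*s*(4 + s) (U(s) = (2*s)*(4 + s) = 2*s*(4 + s))
h(I) = 2*I*(-2 + I) (h(I) = (I*2)*((-2 + I) + (5 - 5)) = (2*I)*((-2 + I) + 0) = (2*I)*(-2 + I) = 2*I*(-2 + I))
((U(2) - 1)*5 - h(-4))**2 = ((2*2*(4 + 2) - 1)*5 - 2*(-4)*(-2 - 4))**2 = ((2*2*6 - 1)*5 - 2*(-4)*(-6))**2 = ((24 - 1)*5 - 1*48)**2 = (23*5 - 48)**2 = (115 - 48)**2 = 67**2 = 4489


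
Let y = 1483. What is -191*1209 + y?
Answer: -229436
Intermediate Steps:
-191*1209 + y = -191*1209 + 1483 = -230919 + 1483 = -229436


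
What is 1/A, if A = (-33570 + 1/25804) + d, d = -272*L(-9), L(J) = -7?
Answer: -25804/817109463 ≈ -3.1580e-5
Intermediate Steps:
d = 1904 (d = -272*(-7) = 1904)
A = -817109463/25804 (A = (-33570 + 1/25804) + 1904 = -866240279/25804 + 1904 = -817109463/25804 ≈ -31666.)
1/A = 1/(-817109463/25804) = -25804/817109463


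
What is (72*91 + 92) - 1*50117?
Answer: -43473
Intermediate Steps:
(72*91 + 92) - 1*50117 = (6552 + 92) - 50117 = 6644 - 50117 = -43473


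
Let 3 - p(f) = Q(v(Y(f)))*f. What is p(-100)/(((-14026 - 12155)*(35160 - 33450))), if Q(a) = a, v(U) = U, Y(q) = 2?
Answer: -203/44769510 ≈ -4.5343e-6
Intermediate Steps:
p(f) = 3 - 2*f
p(-100)/(((-14026 - 12155)*(35160 - 33450))) = (3 - 2*(-100))/(((-14026 - 12155)*(35160 - 33450))) = (3 + 200)/((-26181*1710)) = 203/(-44769510) = 203*(-1/44769510) = -203/44769510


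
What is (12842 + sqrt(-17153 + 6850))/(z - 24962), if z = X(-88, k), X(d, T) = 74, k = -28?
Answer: -6421/12444 - I*sqrt(10303)/24888 ≈ -0.51599 - 0.0040784*I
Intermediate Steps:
z = 74
(12842 + sqrt(-17153 + 6850))/(z - 24962) = (12842 + sqrt(-17153 + 6850))/(74 - 24962) = (12842 + sqrt(-10303))/(-24888) = (12842 + I*sqrt(10303))*(-1/24888) = -6421/12444 - I*sqrt(10303)/24888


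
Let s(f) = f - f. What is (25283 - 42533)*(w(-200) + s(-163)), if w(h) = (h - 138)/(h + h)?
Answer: -58305/4 ≈ -14576.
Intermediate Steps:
w(h) = (-138 + h)/(2*h) (w(h) = (-138 + h)/((2*h)) = (-138 + h)*(1/(2*h)) = (-138 + h)/(2*h))
s(f) = 0
(25283 - 42533)*(w(-200) + s(-163)) = (25283 - 42533)*((½)*(-138 - 200)/(-200) + 0) = -17250*((½)*(-1/200)*(-338) + 0) = -17250*(169/200 + 0) = -17250*169/200 = -58305/4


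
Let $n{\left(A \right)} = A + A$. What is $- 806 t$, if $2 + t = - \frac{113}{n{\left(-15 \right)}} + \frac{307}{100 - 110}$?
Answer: $\frac{349804}{15} \approx 23320.0$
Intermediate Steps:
$n{\left(A \right)} = 2 A$
$t = - \frac{434}{15}$ ($t = -2 + \left(- \frac{113}{2 \left(-15\right)} + \frac{307}{100 - 110}\right) = -2 + \left(- \frac{113}{-30} + \frac{307}{100 - 110}\right) = -2 + \left(\left(-113\right) \left(- \frac{1}{30}\right) + \frac{307}{-10}\right) = -2 + \left(\frac{113}{30} + 307 \left(- \frac{1}{10}\right)\right) = -2 + \left(\frac{113}{30} - \frac{307}{10}\right) = -2 - \frac{404}{15} = - \frac{434}{15} \approx -28.933$)
$- 806 t = \left(-806\right) \left(- \frac{434}{15}\right) = \frac{349804}{15}$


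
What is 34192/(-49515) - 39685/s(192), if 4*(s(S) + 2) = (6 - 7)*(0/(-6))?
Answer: 1964934391/99030 ≈ 19842.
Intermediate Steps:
s(S) = -2 (s(S) = -2 + ((6 - 7)*(0/(-6)))/4 = -2 + (-0*(-1)/6)/4 = -2 + (-1*0)/4 = -2 + (1/4)*0 = -2 + 0 = -2)
34192/(-49515) - 39685/s(192) = 34192/(-49515) - 39685/(-2) = 34192*(-1/49515) - 39685*(-1/2) = -34192/49515 + 39685/2 = 1964934391/99030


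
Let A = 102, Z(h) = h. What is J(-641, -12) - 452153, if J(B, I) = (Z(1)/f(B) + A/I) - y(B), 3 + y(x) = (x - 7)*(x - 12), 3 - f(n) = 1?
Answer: -875302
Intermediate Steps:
f(n) = 2 (f(n) = 3 - 1*1 = 3 - 1 = 2)
y(x) = -3 + (-12 + x)*(-7 + x) (y(x) = -3 + (x - 7)*(x - 12) = -3 + (-7 + x)*(-12 + x) = -3 + (-12 + x)*(-7 + x))
J(B, I) = -161/2 - B² + 19*B + 102/I (J(B, I) = (1/2 + 102/I) - (81 + B² - 19*B) = (1*(½) + 102/I) + (-81 - B² + 19*B) = (½ + 102/I) + (-81 - B² + 19*B) = -161/2 - B² + 19*B + 102/I)
J(-641, -12) - 452153 = (-161/2 - 1*(-641)² + 19*(-641) + 102/(-12)) - 452153 = (-161/2 - 1*410881 - 12179 + 102*(-1/12)) - 452153 = (-161/2 - 410881 - 12179 - 17/2) - 452153 = -423149 - 452153 = -875302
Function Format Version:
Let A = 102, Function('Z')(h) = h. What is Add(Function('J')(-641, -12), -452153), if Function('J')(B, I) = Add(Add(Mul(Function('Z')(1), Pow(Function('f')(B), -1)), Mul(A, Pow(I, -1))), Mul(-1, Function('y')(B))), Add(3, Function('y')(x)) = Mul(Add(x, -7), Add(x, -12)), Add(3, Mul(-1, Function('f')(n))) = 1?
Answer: -875302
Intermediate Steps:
Function('f')(n) = 2 (Function('f')(n) = Add(3, Mul(-1, 1)) = Add(3, -1) = 2)
Function('y')(x) = Add(-3, Mul(Add(-12, x), Add(-7, x))) (Function('y')(x) = Add(-3, Mul(Add(x, -7), Add(x, -12))) = Add(-3, Mul(Add(-7, x), Add(-12, x))) = Add(-3, Mul(Add(-12, x), Add(-7, x))))
Function('J')(B, I) = Add(Rational(-161, 2), Mul(-1, Pow(B, 2)), Mul(19, B), Mul(102, Pow(I, -1))) (Function('J')(B, I) = Add(Add(Mul(1, Pow(2, -1)), Mul(102, Pow(I, -1))), Mul(-1, Add(81, Pow(B, 2), Mul(-19, B)))) = Add(Add(Mul(1, Rational(1, 2)), Mul(102, Pow(I, -1))), Add(-81, Mul(-1, Pow(B, 2)), Mul(19, B))) = Add(Add(Rational(1, 2), Mul(102, Pow(I, -1))), Add(-81, Mul(-1, Pow(B, 2)), Mul(19, B))) = Add(Rational(-161, 2), Mul(-1, Pow(B, 2)), Mul(19, B), Mul(102, Pow(I, -1))))
Add(Function('J')(-641, -12), -452153) = Add(Add(Rational(-161, 2), Mul(-1, Pow(-641, 2)), Mul(19, -641), Mul(102, Pow(-12, -1))), -452153) = Add(Add(Rational(-161, 2), Mul(-1, 410881), -12179, Mul(102, Rational(-1, 12))), -452153) = Add(Add(Rational(-161, 2), -410881, -12179, Rational(-17, 2)), -452153) = Add(-423149, -452153) = -875302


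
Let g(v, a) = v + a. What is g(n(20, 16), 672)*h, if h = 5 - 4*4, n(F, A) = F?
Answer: -7612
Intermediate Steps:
g(v, a) = a + v
h = -11 (h = 5 - 16 = -11)
g(n(20, 16), 672)*h = (672 + 20)*(-11) = 692*(-11) = -7612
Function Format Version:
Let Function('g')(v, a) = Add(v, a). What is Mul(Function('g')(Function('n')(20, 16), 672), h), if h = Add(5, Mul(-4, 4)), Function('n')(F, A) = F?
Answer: -7612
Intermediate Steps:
Function('g')(v, a) = Add(a, v)
h = -11 (h = Add(5, -16) = -11)
Mul(Function('g')(Function('n')(20, 16), 672), h) = Mul(Add(672, 20), -11) = Mul(692, -11) = -7612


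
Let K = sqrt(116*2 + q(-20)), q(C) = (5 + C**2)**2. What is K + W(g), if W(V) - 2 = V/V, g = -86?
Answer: 3 + sqrt(164257) ≈ 408.29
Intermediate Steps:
W(V) = 3 (W(V) = 2 + V/V = 2 + 1 = 3)
K = sqrt(164257) (K = sqrt(116*2 + (5 + (-20)**2)**2) = sqrt(232 + (5 + 400)**2) = sqrt(232 + 405**2) = sqrt(232 + 164025) = sqrt(164257) ≈ 405.29)
K + W(g) = sqrt(164257) + 3 = 3 + sqrt(164257)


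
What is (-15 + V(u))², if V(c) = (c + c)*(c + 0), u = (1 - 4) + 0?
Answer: 9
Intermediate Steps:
u = -3 (u = -3 + 0 = -3)
V(c) = 2*c² (V(c) = (2*c)*c = 2*c²)
(-15 + V(u))² = (-15 + 2*(-3)²)² = (-15 + 2*9)² = (-15 + 18)² = 3² = 9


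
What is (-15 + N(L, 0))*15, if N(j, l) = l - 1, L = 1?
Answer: -240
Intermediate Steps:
N(j, l) = -1 + l
(-15 + N(L, 0))*15 = (-15 + (-1 + 0))*15 = (-15 - 1)*15 = -16*15 = -240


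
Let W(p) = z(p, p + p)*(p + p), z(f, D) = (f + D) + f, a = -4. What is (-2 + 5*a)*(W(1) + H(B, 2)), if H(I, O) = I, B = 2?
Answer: -220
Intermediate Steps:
z(f, D) = D + 2*f (z(f, D) = (D + f) + f = D + 2*f)
W(p) = 8*p**2 (W(p) = ((p + p) + 2*p)*(p + p) = (2*p + 2*p)*(2*p) = (4*p)*(2*p) = 8*p**2)
(-2 + 5*a)*(W(1) + H(B, 2)) = (-2 + 5*(-4))*(8*1**2 + 2) = (-2 - 20)*(8*1 + 2) = -22*(8 + 2) = -22*10 = -220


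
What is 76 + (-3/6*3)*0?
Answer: 76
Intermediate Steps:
76 + (-3/6*3)*0 = 76 + (-3*1/6*3)*0 = 76 - 1/2*3*0 = 76 - 3/2*0 = 76 + 0 = 76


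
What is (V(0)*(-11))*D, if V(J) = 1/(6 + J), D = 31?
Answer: -341/6 ≈ -56.833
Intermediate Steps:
(V(0)*(-11))*D = (-11/(6 + 0))*31 = (-11/6)*31 = ((⅙)*(-11))*31 = -11/6*31 = -341/6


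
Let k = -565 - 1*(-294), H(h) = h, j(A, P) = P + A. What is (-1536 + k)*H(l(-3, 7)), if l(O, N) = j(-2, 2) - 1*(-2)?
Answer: -3614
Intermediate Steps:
j(A, P) = A + P
l(O, N) = 2 (l(O, N) = (-2 + 2) - 1*(-2) = 0 + 2 = 2)
k = -271 (k = -565 + 294 = -271)
(-1536 + k)*H(l(-3, 7)) = (-1536 - 271)*2 = -1807*2 = -3614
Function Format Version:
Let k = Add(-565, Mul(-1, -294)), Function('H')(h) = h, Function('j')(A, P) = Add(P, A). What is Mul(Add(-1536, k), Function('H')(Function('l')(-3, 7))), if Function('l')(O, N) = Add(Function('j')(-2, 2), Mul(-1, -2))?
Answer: -3614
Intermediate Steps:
Function('j')(A, P) = Add(A, P)
Function('l')(O, N) = 2 (Function('l')(O, N) = Add(Add(-2, 2), Mul(-1, -2)) = Add(0, 2) = 2)
k = -271 (k = Add(-565, 294) = -271)
Mul(Add(-1536, k), Function('H')(Function('l')(-3, 7))) = Mul(Add(-1536, -271), 2) = Mul(-1807, 2) = -3614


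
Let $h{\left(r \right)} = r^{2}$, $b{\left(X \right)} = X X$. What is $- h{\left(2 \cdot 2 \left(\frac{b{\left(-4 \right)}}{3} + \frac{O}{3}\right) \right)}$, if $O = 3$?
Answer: $- \frac{5776}{9} \approx -641.78$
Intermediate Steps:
$b{\left(X \right)} = X^{2}$
$- h{\left(2 \cdot 2 \left(\frac{b{\left(-4 \right)}}{3} + \frac{O}{3}\right) \right)} = - \left(2 \cdot 2 \left(\frac{\left(-4\right)^{2}}{3} + \frac{3}{3}\right)\right)^{2} = - \left(4 \left(16 \cdot \frac{1}{3} + 3 \cdot \frac{1}{3}\right)\right)^{2} = - \left(4 \left(\frac{16}{3} + 1\right)\right)^{2} = - \left(4 \cdot \frac{19}{3}\right)^{2} = - \left(\frac{76}{3}\right)^{2} = \left(-1\right) \frac{5776}{9} = - \frac{5776}{9}$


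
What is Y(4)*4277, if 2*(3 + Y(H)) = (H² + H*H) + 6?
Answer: 68432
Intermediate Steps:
Y(H) = H² (Y(H) = -3 + ((H² + H*H) + 6)/2 = -3 + ((H² + H²) + 6)/2 = -3 + (2*H² + 6)/2 = -3 + (6 + 2*H²)/2 = -3 + (3 + H²) = H²)
Y(4)*4277 = 4²*4277 = 16*4277 = 68432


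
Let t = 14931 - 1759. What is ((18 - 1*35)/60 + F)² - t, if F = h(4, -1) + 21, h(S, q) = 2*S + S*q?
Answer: -45219911/3600 ≈ -12561.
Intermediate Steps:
t = 13172
F = 25 (F = 4*(2 - 1) + 21 = 4*1 + 21 = 4 + 21 = 25)
((18 - 1*35)/60 + F)² - t = ((18 - 1*35)/60 + 25)² - 1*13172 = ((18 - 35)*(1/60) + 25)² - 13172 = (-17*1/60 + 25)² - 13172 = (-17/60 + 25)² - 13172 = (1483/60)² - 13172 = 2199289/3600 - 13172 = -45219911/3600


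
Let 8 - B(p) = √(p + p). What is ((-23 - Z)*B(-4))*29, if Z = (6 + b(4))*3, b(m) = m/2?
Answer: -10904 + 2726*I*√2 ≈ -10904.0 + 3855.1*I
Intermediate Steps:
b(m) = m/2 (b(m) = m*(½) = m/2)
Z = 24 (Z = (6 + (½)*4)*3 = (6 + 2)*3 = 8*3 = 24)
B(p) = 8 - √2*√p (B(p) = 8 - √(p + p) = 8 - √(2*p) = 8 - √2*√p)
((-23 - Z)*B(-4))*29 = ((-23 - 1*24)*(8 - √2*√(-4)))*29 = ((-23 - 24)*(8 - √2*2*I))*29 = -47*(8 - 2*I*√2)*29 = (-376 + 94*I*√2)*29 = -10904 + 2726*I*√2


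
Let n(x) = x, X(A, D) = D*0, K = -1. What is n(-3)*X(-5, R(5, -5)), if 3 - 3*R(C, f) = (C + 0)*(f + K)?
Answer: 0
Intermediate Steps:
R(C, f) = 1 - C*(-1 + f)/3 (R(C, f) = 1 - (C + 0)*(f - 1)/3 = 1 - C*(-1 + f)/3)
X(A, D) = 0
n(-3)*X(-5, R(5, -5)) = -3*0 = 0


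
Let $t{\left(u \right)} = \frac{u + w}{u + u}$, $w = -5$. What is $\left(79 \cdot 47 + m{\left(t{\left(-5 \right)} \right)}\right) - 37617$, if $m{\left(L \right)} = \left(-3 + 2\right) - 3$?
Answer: $-33908$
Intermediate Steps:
$t{\left(u \right)} = \frac{-5 + u}{2 u}$ ($t{\left(u \right)} = \frac{u - 5}{u + u} = \frac{-5 + u}{2 u}$)
$m{\left(L \right)} = -4$ ($m{\left(L \right)} = -1 - 3 = -4$)
$\left(79 \cdot 47 + m{\left(t{\left(-5 \right)} \right)}\right) - 37617 = \left(79 \cdot 47 - 4\right) - 37617 = \left(3713 - 4\right) - 37617 = 3709 - 37617 = -33908$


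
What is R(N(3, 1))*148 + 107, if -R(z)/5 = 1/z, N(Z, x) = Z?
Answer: -419/3 ≈ -139.67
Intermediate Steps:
R(z) = -5/z
R(N(3, 1))*148 + 107 = -5/3*148 + 107 = -740/3 + 107 = -419/3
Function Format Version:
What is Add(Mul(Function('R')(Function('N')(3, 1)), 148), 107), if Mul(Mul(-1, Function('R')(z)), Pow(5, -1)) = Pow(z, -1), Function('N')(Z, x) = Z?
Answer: Rational(-419, 3) ≈ -139.67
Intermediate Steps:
Function('R')(z) = Mul(-5, Pow(z, -1))
Add(Mul(Function('R')(Function('N')(3, 1)), 148), 107) = Add(Mul(Mul(-5, Pow(3, -1)), 148), 107) = Add(Mul(Mul(-5, Rational(1, 3)), 148), 107) = Add(Mul(Rational(-5, 3), 148), 107) = Add(Rational(-740, 3), 107) = Rational(-419, 3)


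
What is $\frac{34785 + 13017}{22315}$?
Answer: $\frac{47802}{22315} \approx 2.1421$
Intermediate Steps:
$\frac{34785 + 13017}{22315} = 47802 \cdot \frac{1}{22315} = \frac{47802}{22315}$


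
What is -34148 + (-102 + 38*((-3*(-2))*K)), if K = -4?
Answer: -35162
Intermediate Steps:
-34148 + (-102 + 38*((-3*(-2))*K)) = -34148 + (-102 + 38*(-3*(-2)*(-4))) = -34148 + (-102 + 38*(6*(-4))) = -34148 + (-102 + 38*(-24)) = -34148 + (-102 - 912) = -34148 - 1014 = -35162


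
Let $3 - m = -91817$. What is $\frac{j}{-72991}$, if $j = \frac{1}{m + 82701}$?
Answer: $- \frac{1}{12738462311} \approx -7.8502 \cdot 10^{-11}$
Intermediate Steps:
$m = 91820$ ($m = 3 - -91817 = 3 + 91817 = 91820$)
$j = \frac{1}{174521}$ ($j = \frac{1}{91820 + 82701} = \frac{1}{174521} \approx 5.73 \cdot 10^{-6}$)
$\frac{j}{-72991} = \frac{1}{174521 \left(-72991\right)} = \frac{1}{174521} \left(- \frac{1}{72991}\right) = - \frac{1}{12738462311}$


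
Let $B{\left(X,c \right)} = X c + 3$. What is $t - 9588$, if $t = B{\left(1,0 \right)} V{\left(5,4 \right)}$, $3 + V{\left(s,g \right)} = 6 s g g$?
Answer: $-8157$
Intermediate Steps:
$B{\left(X,c \right)} = 3 + X c$
$V{\left(s,g \right)} = -3 + 6 s g^{2}$ ($V{\left(s,g \right)} = -3 + 6 s g g = -3 + 6 g s g = -3 + 6 s g^{2}$)
$t = 1431$ ($t = \left(3 + 1 \cdot 0\right) \left(-3 + 6 \cdot 5 \cdot 4^{2}\right) = \left(3 + 0\right) \left(-3 + 6 \cdot 5 \cdot 16\right) = 3 \left(-3 + 480\right) = 3 \cdot 477 = 1431$)
$t - 9588 = 1431 - 9588 = -8157$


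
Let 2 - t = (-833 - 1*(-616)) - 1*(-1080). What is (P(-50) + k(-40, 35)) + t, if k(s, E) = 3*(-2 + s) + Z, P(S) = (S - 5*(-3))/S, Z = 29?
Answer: -9573/10 ≈ -957.30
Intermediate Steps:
t = -861 (t = 2 - ((-833 - 1*(-616)) - 1*(-1080)) = 2 - ((-833 + 616) + 1080) = 2 - (-217 + 1080) = 2 - 1*863 = 2 - 863 = -861)
P(S) = (15 + S)/S (P(S) = (S + 15)/S = (15 + S)/S)
k(s, E) = 23 + 3*s (k(s, E) = 3*(-2 + s) + 29 = (-6 + 3*s) + 29 = 23 + 3*s)
(P(-50) + k(-40, 35)) + t = ((15 - 50)/(-50) + (23 + 3*(-40))) - 861 = (-1/50*(-35) + (23 - 120)) - 861 = (7/10 - 97) - 861 = -963/10 - 861 = -9573/10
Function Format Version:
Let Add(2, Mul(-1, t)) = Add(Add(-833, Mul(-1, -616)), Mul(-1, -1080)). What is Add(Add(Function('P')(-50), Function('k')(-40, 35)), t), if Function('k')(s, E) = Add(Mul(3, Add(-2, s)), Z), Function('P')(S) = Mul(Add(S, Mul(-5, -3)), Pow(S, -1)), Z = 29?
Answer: Rational(-9573, 10) ≈ -957.30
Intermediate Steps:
t = -861 (t = Add(2, Mul(-1, Add(Add(-833, Mul(-1, -616)), Mul(-1, -1080)))) = Add(2, Mul(-1, Add(Add(-833, 616), 1080))) = Add(2, Mul(-1, Add(-217, 1080))) = Add(2, Mul(-1, 863)) = Add(2, -863) = -861)
Function('P')(S) = Mul(Pow(S, -1), Add(15, S)) (Function('P')(S) = Mul(Add(S, 15), Pow(S, -1)) = Mul(Add(15, S), Pow(S, -1)) = Mul(Pow(S, -1), Add(15, S)))
Function('k')(s, E) = Add(23, Mul(3, s)) (Function('k')(s, E) = Add(Mul(3, Add(-2, s)), 29) = Add(Add(-6, Mul(3, s)), 29) = Add(23, Mul(3, s)))
Add(Add(Function('P')(-50), Function('k')(-40, 35)), t) = Add(Add(Mul(Pow(-50, -1), Add(15, -50)), Add(23, Mul(3, -40))), -861) = Add(Add(Mul(Rational(-1, 50), -35), Add(23, -120)), -861) = Add(Add(Rational(7, 10), -97), -861) = Add(Rational(-963, 10), -861) = Rational(-9573, 10)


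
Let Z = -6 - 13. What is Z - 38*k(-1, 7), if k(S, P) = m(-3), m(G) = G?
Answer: 95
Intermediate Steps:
k(S, P) = -3
Z = -19
Z - 38*k(-1, 7) = -19 - 38*(-3) = -19 + 114 = 95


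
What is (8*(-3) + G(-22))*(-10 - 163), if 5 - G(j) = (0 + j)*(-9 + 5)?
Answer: 18511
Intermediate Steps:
G(j) = 5 + 4*j (G(j) = 5 - (0 + j)*(-9 + 5) = 5 - j*(-4) = 5 - (-4)*j = 5 + 4*j)
(8*(-3) + G(-22))*(-10 - 163) = (8*(-3) + (5 + 4*(-22)))*(-10 - 163) = (-24 + (5 - 88))*(-173) = (-24 - 83)*(-173) = -107*(-173) = 18511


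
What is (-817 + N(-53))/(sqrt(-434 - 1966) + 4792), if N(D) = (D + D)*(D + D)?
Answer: 6240981/2870708 - 52095*I*sqrt(6)/5741416 ≈ 2.174 - 0.022226*I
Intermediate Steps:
N(D) = 4*D**2 (N(D) = (2*D)*(2*D) = 4*D**2)
(-817 + N(-53))/(sqrt(-434 - 1966) + 4792) = (-817 + 4*(-53)**2)/(sqrt(-434 - 1966) + 4792) = (-817 + 4*2809)/(sqrt(-2400) + 4792) = (-817 + 11236)/(20*I*sqrt(6) + 4792) = 10419/(4792 + 20*I*sqrt(6))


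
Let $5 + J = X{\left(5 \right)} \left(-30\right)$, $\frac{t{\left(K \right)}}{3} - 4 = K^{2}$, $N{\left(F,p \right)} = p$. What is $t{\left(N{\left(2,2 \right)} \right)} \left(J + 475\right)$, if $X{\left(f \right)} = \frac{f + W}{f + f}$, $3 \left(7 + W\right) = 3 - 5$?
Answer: $11472$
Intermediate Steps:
$W = - \frac{23}{3}$ ($W = -7 + \frac{3 - 5}{3} = -7 + \frac{1}{3} \left(-2\right) = -7 - \frac{2}{3} = - \frac{23}{3} \approx -7.6667$)
$X{\left(f \right)} = \frac{- \frac{23}{3} + f}{2 f}$ ($X{\left(f \right)} = \frac{f - \frac{23}{3}}{f + f} = \frac{- \frac{23}{3} + f}{2 f}$)
$t{\left(K \right)} = 12 + 3 K^{2}$
$J = 3$ ($J = -5 + \frac{-23 + 3 \cdot 5}{6 \cdot 5} \left(-30\right) = -5 + \frac{1}{6} \cdot \frac{1}{5} \left(-23 + 15\right) \left(-30\right) = -5 + \frac{1}{6} \cdot \frac{1}{5} \left(-8\right) \left(-30\right) = -5 - -8 = -5 + 8 = 3$)
$t{\left(N{\left(2,2 \right)} \right)} \left(J + 475\right) = \left(12 + 3 \cdot 2^{2}\right) \left(3 + 475\right) = \left(12 + 3 \cdot 4\right) 478 = \left(12 + 12\right) 478 = 24 \cdot 478 = 11472$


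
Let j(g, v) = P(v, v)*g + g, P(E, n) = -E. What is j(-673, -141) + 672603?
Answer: 577037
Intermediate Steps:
j(g, v) = g - g*v (j(g, v) = (-v)*g + g = -g*v + g = g - g*v)
j(-673, -141) + 672603 = -673*(1 - 1*(-141)) + 672603 = -673*(1 + 141) + 672603 = -673*142 + 672603 = -95566 + 672603 = 577037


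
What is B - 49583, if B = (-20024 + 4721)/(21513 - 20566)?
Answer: -46970404/947 ≈ -49599.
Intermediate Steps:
B = -15303/947 ≈ -16.159
B - 49583 = -15303/947 - 49583 = -46970404/947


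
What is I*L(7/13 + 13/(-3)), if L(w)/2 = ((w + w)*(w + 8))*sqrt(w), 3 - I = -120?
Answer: -7961216*I*sqrt(1443)/19773 ≈ -15295.0*I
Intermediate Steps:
I = 123 (I = 3 - 1*(-120) = 3 + 120 = 123)
L(w) = 4*w**(3/2)*(8 + w) (L(w) = 2*(((w + w)*(w + 8))*sqrt(w)) = 2*(((2*w)*(8 + w))*sqrt(w)) = 2*((2*w*(8 + w))*sqrt(w)) = 2*(2*w**(3/2)*(8 + w)) = 4*w**(3/2)*(8 + w))
I*L(7/13 + 13/(-3)) = 123*(4*(7/13 + 13/(-3))**(3/2)*(8 + (7/13 + 13/(-3)))) = 123*(4*(7*(1/13) + 13*(-1/3))**(3/2)*(8 + (7*(1/13) + 13*(-1/3)))) = 123*(4*(7/13 - 13/3)**(3/2)*(8 + (7/13 - 13/3))) = 123*(4*(-148/39)**(3/2)*(8 - 148/39)) = 123*(4*(-296*I*sqrt(1443)/1521)*(164/39)) = 123*(-194176*I*sqrt(1443)/59319) = -7961216*I*sqrt(1443)/19773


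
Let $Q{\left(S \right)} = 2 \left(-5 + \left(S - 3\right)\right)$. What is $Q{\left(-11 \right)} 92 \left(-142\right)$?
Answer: $496432$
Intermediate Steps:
$Q{\left(S \right)} = -16 + 2 S$ ($Q{\left(S \right)} = 2 \left(-5 + \left(-3 + S\right)\right) = 2 \left(-8 + S\right) = -16 + 2 S$)
$Q{\left(-11 \right)} 92 \left(-142\right) = \left(-16 + 2 \left(-11\right)\right) 92 \left(-142\right) = \left(-16 - 22\right) 92 \left(-142\right) = \left(-38\right) 92 \left(-142\right) = \left(-3496\right) \left(-142\right) = 496432$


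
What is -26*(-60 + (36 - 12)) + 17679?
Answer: 18615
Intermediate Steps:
-26*(-60 + (36 - 12)) + 17679 = -26*(-60 + 24) + 17679 = -26*(-36) + 17679 = 936 + 17679 = 18615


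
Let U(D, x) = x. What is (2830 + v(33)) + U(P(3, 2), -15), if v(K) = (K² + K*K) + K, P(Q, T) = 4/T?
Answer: 5026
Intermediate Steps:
v(K) = K + 2*K² (v(K) = (K² + K²) + K = 2*K² + K = K + 2*K²)
(2830 + v(33)) + U(P(3, 2), -15) = (2830 + 33*(1 + 2*33)) - 15 = (2830 + 33*(1 + 66)) - 15 = (2830 + 33*67) - 15 = (2830 + 2211) - 15 = 5041 - 15 = 5026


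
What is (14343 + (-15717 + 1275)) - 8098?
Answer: -8197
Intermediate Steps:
(14343 + (-15717 + 1275)) - 8098 = (14343 - 14442) - 8098 = -99 - 8098 = -8197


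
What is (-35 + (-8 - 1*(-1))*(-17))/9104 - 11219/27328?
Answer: -6240139/15549632 ≈ -0.40130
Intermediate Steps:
(-35 + (-8 - 1*(-1))*(-17))/9104 - 11219/27328 = (-35 + (-8 + 1)*(-17))*(1/9104) - 11219*1/27328 = (-35 - 7*(-17))*(1/9104) - 11219/27328 = (-35 + 119)*(1/9104) - 11219/27328 = 84*(1/9104) - 11219/27328 = 21/2276 - 11219/27328 = -6240139/15549632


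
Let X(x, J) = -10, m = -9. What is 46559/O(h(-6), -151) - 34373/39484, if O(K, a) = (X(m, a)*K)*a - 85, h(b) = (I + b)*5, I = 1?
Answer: -3138838011/1493877140 ≈ -2.1011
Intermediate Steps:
h(b) = 5 + 5*b (h(b) = (1 + b)*5 = 5 + 5*b)
O(K, a) = -85 - 10*K*a (O(K, a) = (-10*K)*a - 85 = -10*K*a - 85 = -85 - 10*K*a)
46559/O(h(-6), -151) - 34373/39484 = 46559/(-85 - 10*(5 + 5*(-6))*(-151)) - 34373/39484 = 46559/(-85 - 10*(5 - 30)*(-151)) - 34373*1/39484 = 46559/(-85 - 10*(-25)*(-151)) - 34373/39484 = 46559/(-85 - 37750) - 34373/39484 = 46559/(-37835) - 34373/39484 = 46559*(-1/37835) - 34373/39484 = -46559/37835 - 34373/39484 = -3138838011/1493877140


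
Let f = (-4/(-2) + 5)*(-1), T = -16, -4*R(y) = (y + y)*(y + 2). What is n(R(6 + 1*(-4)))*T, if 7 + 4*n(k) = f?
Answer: 56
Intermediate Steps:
R(y) = -y*(2 + y)/2 (R(y) = -(y + y)*(y + 2)/4 = -2*y*(2 + y)/4 = -y*(2 + y)/2)
f = -7 (f = (-4*(-½) + 5)*(-1) = (2 + 5)*(-1) = 7*(-1) = -7)
n(k) = -7/2 (n(k) = -7/4 + (¼)*(-7) = -7/4 - 7/4 = -7/2)
n(R(6 + 1*(-4)))*T = -7/2*(-16) = 56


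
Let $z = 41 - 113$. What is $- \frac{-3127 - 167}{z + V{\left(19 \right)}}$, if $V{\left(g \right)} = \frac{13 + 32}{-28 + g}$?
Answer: $- \frac{3294}{77} \approx -42.779$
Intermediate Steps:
$V{\left(g \right)} = \frac{45}{-28 + g}$
$z = -72$
$- \frac{-3127 - 167}{z + V{\left(19 \right)}} = - \frac{-3127 - 167}{-72 + \frac{45}{-28 + 19}} = - \frac{-3294}{-72 + \frac{45}{-9}} = - \frac{-3294}{-72 + 45 \left(- \frac{1}{9}\right)} = - \frac{-3294}{-72 - 5} = - \frac{-3294}{-77} = - \frac{\left(-3294\right) \left(-1\right)}{77} = \left(-1\right) \frac{3294}{77} = - \frac{3294}{77}$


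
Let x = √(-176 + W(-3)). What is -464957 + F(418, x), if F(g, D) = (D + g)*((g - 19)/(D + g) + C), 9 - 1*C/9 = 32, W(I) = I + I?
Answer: -551084 - 207*I*√182 ≈ -5.5108e+5 - 2792.6*I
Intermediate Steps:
W(I) = 2*I
C = -207 (C = 81 - 9*32 = 81 - 288 = -207)
x = I*√182 (x = √(-176 + 2*(-3)) = √(-176 - 6) = √(-182) = I*√182 ≈ 13.491*I)
F(g, D) = (-207 + (-19 + g)/(D + g))*(D + g) (F(g, D) = (D + g)*((g - 19)/(D + g) - 207) = (D + g)*((-19 + g)/(D + g) - 207) = (D + g)*(-207 + (-19 + g)/(D + g)) = (-207 + (-19 + g)/(D + g))*(D + g))
-464957 + F(418, x) = -464957 + (-19 - 207*I*√182 - 206*418) = -464957 + (-19 - 207*I*√182 - 86108) = -464957 + (-86127 - 207*I*√182) = -551084 - 207*I*√182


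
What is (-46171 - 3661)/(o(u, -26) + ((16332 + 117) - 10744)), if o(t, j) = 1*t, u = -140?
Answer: -49832/5565 ≈ -8.9545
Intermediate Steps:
o(t, j) = t
(-46171 - 3661)/(o(u, -26) + ((16332 + 117) - 10744)) = (-46171 - 3661)/(-140 + ((16332 + 117) - 10744)) = -49832/(-140 + (16449 - 10744)) = -49832/(-140 + 5705) = -49832/5565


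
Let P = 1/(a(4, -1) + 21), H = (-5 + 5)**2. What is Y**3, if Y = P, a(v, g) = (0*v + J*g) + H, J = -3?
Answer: 1/13824 ≈ 7.2338e-5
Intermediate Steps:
H = 0 (H = 0**2 = 0)
a(v, g) = -3*g (a(v, g) = (0*v - 3*g) + 0 = (0 - 3*g) + 0 = -3*g + 0 = -3*g)
P = 1/24 (P = 1/(-3*(-1) + 21) = 1/(3 + 21) = 1/24 ≈ 0.041667)
Y = 1/24 ≈ 0.041667
Y**3 = (1/24)**3 = 1/13824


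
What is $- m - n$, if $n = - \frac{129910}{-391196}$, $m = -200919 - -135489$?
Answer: $\frac{12797912185}{195598} \approx 65430.0$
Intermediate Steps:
$m = -65430$ ($m = -200919 + 135489 = -65430$)
$n = \frac{64955}{195598}$ ($n = \left(-129910\right) \left(- \frac{1}{391196}\right) = \frac{64955}{195598} \approx 0.33208$)
$- m - n = \left(-1\right) \left(-65430\right) - \frac{64955}{195598} = 65430 - \frac{64955}{195598} = \frac{12797912185}{195598}$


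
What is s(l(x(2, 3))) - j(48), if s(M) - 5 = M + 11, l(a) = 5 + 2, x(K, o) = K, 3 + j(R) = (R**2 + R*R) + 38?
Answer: -4620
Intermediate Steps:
j(R) = 35 + 2*R**2 (j(R) = -3 + ((R**2 + R*R) + 38) = -3 + ((R**2 + R**2) + 38) = -3 + (2*R**2 + 38) = -3 + (38 + 2*R**2) = 35 + 2*R**2)
l(a) = 7
s(M) = 16 + M (s(M) = 5 + (M + 11) = 5 + (11 + M) = 16 + M)
s(l(x(2, 3))) - j(48) = (16 + 7) - (35 + 2*48**2) = 23 - (35 + 2*2304) = 23 - (35 + 4608) = 23 - 1*4643 = 23 - 4643 = -4620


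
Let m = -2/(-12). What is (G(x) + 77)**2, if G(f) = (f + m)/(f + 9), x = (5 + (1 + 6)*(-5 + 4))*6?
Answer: 2122849/324 ≈ 6552.0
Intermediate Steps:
m = 1/6 (m = -2*(-1/12) = 1/6 ≈ 0.16667)
x = -12 (x = (5 + 7*(-1))*6 = (5 - 7)*6 = -2*6 = -12)
G(f) = (1/6 + f)/(9 + f) (G(f) = (f + 1/6)/(f + 9) = (1/6 + f)/(9 + f))
(G(x) + 77)**2 = ((1/6 - 12)/(9 - 12) + 77)**2 = (-71/6/(-3) + 77)**2 = (-1/3*(-71/6) + 77)**2 = (71/18 + 77)**2 = (1457/18)**2 = 2122849/324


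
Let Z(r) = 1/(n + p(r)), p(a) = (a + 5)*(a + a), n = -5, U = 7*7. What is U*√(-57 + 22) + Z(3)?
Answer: 1/43 + 49*I*√35 ≈ 0.023256 + 289.89*I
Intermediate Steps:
U = 49
p(a) = 2*a*(5 + a) (p(a) = (5 + a)*(2*a) = 2*a*(5 + a))
Z(r) = 1/(-5 + 2*r*(5 + r))
U*√(-57 + 22) + Z(3) = 49*√(-57 + 22) + 1/(-5 + 2*3*(5 + 3)) = 49*√(-35) + 1/(-5 + 2*3*8) = 49*(I*√35) + 1/(-5 + 48) = 49*I*√35 + 1/43 = 1/43 + 49*I*√35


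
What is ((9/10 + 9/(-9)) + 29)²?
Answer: 83521/100 ≈ 835.21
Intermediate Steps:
((9/10 + 9/(-9)) + 29)² = ((9*(⅒) + 9*(-⅑)) + 29)² = ((9/10 - 1) + 29)² = (-⅒ + 29)² = (289/10)² = 83521/100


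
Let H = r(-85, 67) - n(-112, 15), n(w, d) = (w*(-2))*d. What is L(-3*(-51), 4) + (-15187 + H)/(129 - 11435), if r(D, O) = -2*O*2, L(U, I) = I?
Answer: 64039/11306 ≈ 5.6642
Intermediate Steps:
r(D, O) = -4*O
n(w, d) = -2*d*w (n(w, d) = (-2*w)*d = -2*d*w)
H = -3628 (H = -4*67 - (-2)*15*(-112) = -268 - 1*3360 = -268 - 3360 = -3628)
L(-3*(-51), 4) + (-15187 + H)/(129 - 11435) = 4 + (-15187 - 3628)/(129 - 11435) = 4 - 18815/(-11306) = 4 - 18815*(-1/11306) = 4 + 18815/11306 = 64039/11306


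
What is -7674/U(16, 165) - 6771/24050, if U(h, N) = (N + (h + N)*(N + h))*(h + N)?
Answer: -547797999/1936871950 ≈ -0.28283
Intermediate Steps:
U(h, N) = (N + h)*(N + (N + h)**2) (U(h, N) = (N + (N + h)*(N + h))*(N + h) = (N + (N + h)**2)*(N + h) = (N + h)*(N + (N + h)**2))
-7674/U(16, 165) - 6771/24050 = -7674/(165**2 + 165*16 + 165*(165 + 16)**2 + 16*(165 + 16)**2) - 6771/24050 = -7674/(27225 + 2640 + 165*181**2 + 16*181**2) - 6771*1/24050 = -7674/(27225 + 2640 + 165*32761 + 16*32761) - 183/650 = -7674/(27225 + 2640 + 5405565 + 524176) - 183/650 = -7674/5959606 - 183/650 = -7674*1/5959606 - 183/650 = -3837/2979803 - 183/650 = -547797999/1936871950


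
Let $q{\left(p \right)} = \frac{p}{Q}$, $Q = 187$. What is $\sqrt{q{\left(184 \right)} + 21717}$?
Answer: $\frac{\sqrt{759456181}}{187} \approx 147.37$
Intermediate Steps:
$q{\left(p \right)} = \frac{p}{187}$
$\sqrt{q{\left(184 \right)} + 21717} = \sqrt{\frac{1}{187} \cdot 184 + 21717} = \sqrt{\frac{184}{187} + 21717} = \sqrt{\frac{4061263}{187}} = \frac{\sqrt{759456181}}{187}$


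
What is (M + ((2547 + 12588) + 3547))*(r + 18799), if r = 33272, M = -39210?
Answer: -1068913488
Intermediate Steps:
(M + ((2547 + 12588) + 3547))*(r + 18799) = (-39210 + ((2547 + 12588) + 3547))*(33272 + 18799) = (-39210 + (15135 + 3547))*52071 = (-39210 + 18682)*52071 = -20528*52071 = -1068913488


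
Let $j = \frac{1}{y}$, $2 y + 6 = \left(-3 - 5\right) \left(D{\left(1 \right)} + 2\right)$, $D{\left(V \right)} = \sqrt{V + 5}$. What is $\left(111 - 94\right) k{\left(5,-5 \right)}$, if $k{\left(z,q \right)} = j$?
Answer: $- \frac{187}{25} + \frac{68 \sqrt{6}}{25} \approx -0.81739$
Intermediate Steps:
$D{\left(V \right)} = \sqrt{5 + V}$
$y = -11 - 4 \sqrt{6}$ ($y = -3 + \frac{\left(-3 - 5\right) \left(\sqrt{5 + 1} + 2\right)}{2} = -3 + \frac{\left(-8\right) \left(\sqrt{6} + 2\right)}{2} = -3 + \frac{\left(-8\right) \left(2 + \sqrt{6}\right)}{2} = -3 + \frac{-16 - 8 \sqrt{6}}{2} = -3 - \left(8 + 4 \sqrt{6}\right) = -11 - 4 \sqrt{6} \approx -20.798$)
$j = \frac{1}{-11 - 4 \sqrt{6}} \approx -0.048082$
$k{\left(z,q \right)} = - \frac{11}{25} + \frac{4 \sqrt{6}}{25}$
$\left(111 - 94\right) k{\left(5,-5 \right)} = \left(111 - 94\right) \left(- \frac{11}{25} + \frac{4 \sqrt{6}}{25}\right) = 17 \left(- \frac{11}{25} + \frac{4 \sqrt{6}}{25}\right) = - \frac{187}{25} + \frac{68 \sqrt{6}}{25}$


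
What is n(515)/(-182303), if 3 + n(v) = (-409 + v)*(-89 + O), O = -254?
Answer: 36361/182303 ≈ 0.19945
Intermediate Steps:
n(v) = 140284 - 343*v (n(v) = -3 + (-409 + v)*(-89 - 254) = -3 + (-409 + v)*(-343) = -3 + (140287 - 343*v) = 140284 - 343*v)
n(515)/(-182303) = (140284 - 343*515)/(-182303) = (140284 - 176645)*(-1/182303) = -36361*(-1/182303) = 36361/182303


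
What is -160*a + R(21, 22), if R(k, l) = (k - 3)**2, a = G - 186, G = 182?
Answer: 964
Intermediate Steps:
a = -4 (a = 182 - 186 = -4)
R(k, l) = (-3 + k)**2
-160*a + R(21, 22) = -160*(-4) + (-3 + 21)**2 = 640 + 18**2 = 640 + 324 = 964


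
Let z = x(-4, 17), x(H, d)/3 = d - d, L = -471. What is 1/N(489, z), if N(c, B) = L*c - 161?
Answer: -1/230480 ≈ -4.3388e-6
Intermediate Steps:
x(H, d) = 0 (x(H, d) = 3*(d - d) = 3*0 = 0)
z = 0
N(c, B) = -161 - 471*c (N(c, B) = -471*c - 161 = -161 - 471*c)
1/N(489, z) = 1/(-161 - 471*489) = 1/(-161 - 230319) = 1/(-230480) = -1/230480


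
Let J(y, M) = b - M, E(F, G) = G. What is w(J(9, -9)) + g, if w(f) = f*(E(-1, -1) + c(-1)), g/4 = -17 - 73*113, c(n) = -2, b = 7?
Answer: -33112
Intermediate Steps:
g = -33064 (g = 4*(-17 - 73*113) = 4*(-17 - 8249) = 4*(-8266) = -33064)
J(y, M) = 7 - M
w(f) = -3*f (w(f) = f*(-1 - 2) = f*(-3) = -3*f)
w(J(9, -9)) + g = -3*(7 - 1*(-9)) - 33064 = -3*(7 + 9) - 33064 = -3*16 - 33064 = -48 - 33064 = -33112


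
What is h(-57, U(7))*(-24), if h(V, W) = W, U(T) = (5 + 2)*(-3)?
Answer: 504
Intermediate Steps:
U(T) = -21 (U(T) = 7*(-3) = -21)
h(-57, U(7))*(-24) = -21*(-24) = 504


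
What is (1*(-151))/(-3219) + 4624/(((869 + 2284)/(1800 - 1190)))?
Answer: 1008901807/1127723 ≈ 894.64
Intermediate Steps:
(1*(-151))/(-3219) + 4624/(((869 + 2284)/(1800 - 1190))) = -151*(-1/3219) + 4624/((3153/610)) = 151/3219 + 4624/((3153*(1/610))) = 151/3219 + 4624/(3153/610) = 151/3219 + 4624*(610/3153) = 151/3219 + 2820640/3153 = 1008901807/1127723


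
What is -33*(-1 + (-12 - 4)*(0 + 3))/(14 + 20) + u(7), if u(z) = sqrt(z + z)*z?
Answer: 1617/34 + 7*sqrt(14) ≈ 73.750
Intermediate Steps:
u(z) = sqrt(2)*z**(3/2) (u(z) = sqrt(2*z)*z = (sqrt(2)*sqrt(z))*z = sqrt(2)*z**(3/2))
-33*(-1 + (-12 - 4)*(0 + 3))/(14 + 20) + u(7) = -33*(-1 + (-12 - 4)*(0 + 3))/(14 + 20) + sqrt(2)*7**(3/2) = -33*(-1 - 16*3)/34 + sqrt(2)*(7*sqrt(7)) = -33*(-1 - 48)/34 + 7*sqrt(14) = -(-1617)/34 + 7*sqrt(14) = -33*(-49/34) + 7*sqrt(14) = 1617/34 + 7*sqrt(14)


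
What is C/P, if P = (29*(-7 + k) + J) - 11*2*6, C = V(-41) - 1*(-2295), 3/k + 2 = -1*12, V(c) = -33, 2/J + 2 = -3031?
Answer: -7388388/1114513 ≈ -6.6292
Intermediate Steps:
J = -2/3033 (J = 2/(-2 - 3031) = 2/(-3033) = 2*(-1/3033) = -2/3033 ≈ -0.00065941)
k = -3/14 (k = 3/(-2 - 1*12) = 3/(-2 - 12) = 3/(-14) = 3*(-1/14) = -3/14 ≈ -0.21429)
C = 2262 (C = -33 - 1*(-2295) = -33 + 2295 = 2262)
P = -14488669/42462 (P = (29*(-7 - 3/14) - 2/3033) - 11*2*6 = (29*(-101/14) - 2/3033) - 22*6 = (-2929/14 - 2/3033) - 132 = -8883685/42462 - 132 = -14488669/42462 ≈ -341.21)
C/P = 2262/(-14488669/42462) = 2262*(-42462/14488669) = -7388388/1114513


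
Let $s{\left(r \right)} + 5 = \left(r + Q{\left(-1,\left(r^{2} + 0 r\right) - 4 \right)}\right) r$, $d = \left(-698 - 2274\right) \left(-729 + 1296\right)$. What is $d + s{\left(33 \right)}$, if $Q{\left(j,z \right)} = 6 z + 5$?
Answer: $-1469045$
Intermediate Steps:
$d = -1685124$ ($d = \left(-2972\right) 567 = -1685124$)
$Q{\left(j,z \right)} = 5 + 6 z$
$s{\left(r \right)} = -5 + r \left(-19 + r + 6 r^{2}\right)$ ($s{\left(r \right)} = -5 + \left(r + \left(5 + 6 \left(\left(r^{2} + 0 r\right) - 4\right)\right)\right) r = -5 + \left(r + \left(5 + 6 \left(\left(r^{2} + 0\right) - 4\right)\right)\right) r = -5 + \left(r + \left(5 + 6 \left(r^{2} - 4\right)\right)\right) r = -5 + \left(r + \left(5 + 6 \left(-4 + r^{2}\right)\right)\right) r = -5 + \left(r + \left(5 + \left(-24 + 6 r^{2}\right)\right)\right) r = -5 + \left(r + \left(-19 + 6 r^{2}\right)\right) r = -5 + \left(-19 + r + 6 r^{2}\right) r = -5 + r \left(-19 + r + 6 r^{2}\right)$)
$d + s{\left(33 \right)} = -1685124 + \left(-5 + 33^{2} + 33 \left(-19 + 6 \cdot 33^{2}\right)\right) = -1685124 + \left(-5 + 1089 + 33 \left(-19 + 6 \cdot 1089\right)\right) = -1685124 + \left(-5 + 1089 + 33 \left(-19 + 6534\right)\right) = -1685124 + \left(-5 + 1089 + 33 \cdot 6515\right) = -1685124 + \left(-5 + 1089 + 214995\right) = -1685124 + 216079 = -1469045$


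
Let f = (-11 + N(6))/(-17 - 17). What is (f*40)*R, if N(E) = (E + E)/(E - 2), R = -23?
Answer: -3680/17 ≈ -216.47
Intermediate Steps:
N(E) = 2*E/(-2 + E) (N(E) = (2*E)/(-2 + E) = 2*E/(-2 + E))
f = 4/17 (f = (-11 + 2*6/(-2 + 6))/(-17 - 17) = (-11 + 2*6/4)/(-34) = (-11 + 2*6*(¼))*(-1/34) = (-11 + 3)*(-1/34) = -8*(-1/34) = 4/17 ≈ 0.23529)
(f*40)*R = ((4/17)*40)*(-23) = (160/17)*(-23) = -3680/17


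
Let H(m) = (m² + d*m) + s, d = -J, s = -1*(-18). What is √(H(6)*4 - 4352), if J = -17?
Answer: 4*I*√233 ≈ 61.057*I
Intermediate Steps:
s = 18
d = 17 (d = -1*(-17) = 17)
H(m) = 18 + m² + 17*m (H(m) = (m² + 17*m) + 18 = 18 + m² + 17*m)
√(H(6)*4 - 4352) = √((18 + 6² + 17*6)*4 - 4352) = √((18 + 36 + 102)*4 - 4352) = √(156*4 - 4352) = √(624 - 4352) = √(-3728) = 4*I*√233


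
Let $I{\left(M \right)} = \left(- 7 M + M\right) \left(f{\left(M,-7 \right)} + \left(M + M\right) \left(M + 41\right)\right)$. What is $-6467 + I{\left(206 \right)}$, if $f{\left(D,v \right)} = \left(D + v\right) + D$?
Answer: $-126287351$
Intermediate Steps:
$f{\left(D,v \right)} = v + 2 D$
$I{\left(M \right)} = - 6 M \left(-7 + 2 M + 2 M \left(41 + M\right)\right)$ ($I{\left(M \right)} = \left(- 7 M + M\right) \left(\left(-7 + 2 M\right) + \left(M + M\right) \left(M + 41\right)\right) = - 6 M \left(\left(-7 + 2 M\right) + 2 M \left(41 + M\right)\right) = - 6 M \left(-7 + 2 M + 2 M \left(41 + M\right)\right)$)
$-6467 + I{\left(206 \right)} = -6467 + 6 \cdot 206 \left(7 - 17304 - 2 \cdot 206^{2}\right) = -6467 + 6 \cdot 206 \left(7 - 17304 - 84872\right) = -6467 + 6 \cdot 206 \left(-102169\right) = -6467 - 126280884 = -126287351$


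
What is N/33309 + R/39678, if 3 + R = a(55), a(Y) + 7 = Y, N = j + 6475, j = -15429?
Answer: -117925969/440544834 ≈ -0.26768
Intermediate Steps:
N = -8954 (N = -15429 + 6475 = -8954)
a(Y) = -7 + Y
R = 45 (R = -3 + (-7 + 55) = -3 + 48 = 45)
N/33309 + R/39678 = -8954/33309 + 45/39678 = -8954*1/33309 + 45*(1/39678) = -8954/33309 + 15/13226 = -117925969/440544834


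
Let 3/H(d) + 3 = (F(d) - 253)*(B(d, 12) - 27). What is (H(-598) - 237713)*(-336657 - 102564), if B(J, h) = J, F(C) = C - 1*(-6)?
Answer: 55140447791298243/528122 ≈ 1.0441e+11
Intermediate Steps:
F(C) = 6 + C (F(C) = C + 6 = 6 + C)
H(d) = 3/(-3 + (-247 + d)*(-27 + d)) (H(d) = 3/(-3 + ((6 + d) - 253)*(d - 27)) = 3/(-3 + (-247 + d)*(-27 + d)))
(H(-598) - 237713)*(-336657 - 102564) = (3/(6666 + (-598)**2 - 274*(-598)) - 237713)*(-336657 - 102564) = (3/(6666 + 357604 + 163852) - 237713)*(-439221) = (3/528122 - 237713)*(-439221) = -125541464983/528122*(-439221) = 55140447791298243/528122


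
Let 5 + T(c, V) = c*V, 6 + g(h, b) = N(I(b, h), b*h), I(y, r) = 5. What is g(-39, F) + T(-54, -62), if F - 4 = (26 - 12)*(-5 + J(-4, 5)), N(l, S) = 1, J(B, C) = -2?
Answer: 3338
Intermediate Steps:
F = -94 (F = 4 + (26 - 12)*(-5 - 2) = 4 + 14*(-7) = 4 - 98 = -94)
g(h, b) = -5 (g(h, b) = -6 + 1 = -5)
T(c, V) = -5 + V*c (T(c, V) = -5 + c*V = -5 + V*c)
g(-39, F) + T(-54, -62) = -5 + (-5 - 62*(-54)) = -5 + (-5 + 3348) = -5 + 3343 = 3338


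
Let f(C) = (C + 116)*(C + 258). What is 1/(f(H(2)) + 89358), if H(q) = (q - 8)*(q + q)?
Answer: 1/110886 ≈ 9.0183e-6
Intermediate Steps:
H(q) = 2*q*(-8 + q) (H(q) = (-8 + q)*(2*q) = 2*q*(-8 + q))
f(C) = (116 + C)*(258 + C)
1/(f(H(2)) + 89358) = 1/((29928 + (2*2*(-8 + 2))**2 + 374*(2*2*(-8 + 2))) + 89358) = 1/((29928 + (2*2*(-6))**2 + 374*(2*2*(-6))) + 89358) = 1/((29928 + (-24)**2 + 374*(-24)) + 89358) = 1/((29928 + 576 - 8976) + 89358) = 1/(21528 + 89358) = 1/110886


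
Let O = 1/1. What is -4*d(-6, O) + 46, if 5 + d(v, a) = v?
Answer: 90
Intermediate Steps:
O = 1
d(v, a) = -5 + v
-4*d(-6, O) + 46 = -4*(-5 - 6) + 46 = -4*(-11) + 46 = 44 + 46 = 90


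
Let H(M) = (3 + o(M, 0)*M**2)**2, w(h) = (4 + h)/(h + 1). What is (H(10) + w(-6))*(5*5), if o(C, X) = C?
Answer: 25150235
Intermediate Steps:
w(h) = (4 + h)/(1 + h)
H(M) = (3 + M**3)**2 (H(M) = (3 + M*M**2)**2 = (3 + M**3)**2)
(H(10) + w(-6))*(5*5) = ((3 + 10**3)**2 + (4 - 6)/(1 - 6))*(5*5) = ((3 + 1000)**2 - 2/(-5))*25 = (1003**2 - 1/5*(-2))*25 = (1006009 + 2/5)*25 = (5030047/5)*25 = 25150235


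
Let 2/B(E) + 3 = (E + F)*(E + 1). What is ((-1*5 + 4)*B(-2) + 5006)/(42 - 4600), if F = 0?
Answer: -2504/2279 ≈ -1.0987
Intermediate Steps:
B(E) = 2/(-3 + E*(1 + E)) (B(E) = 2/(-3 + (E + 0)*(E + 1)) = 2/(-3 + E*(1 + E)))
((-1*5 + 4)*B(-2) + 5006)/(42 - 4600) = ((-1*5 + 4)*(2/(-3 - 2 + (-2)**2)) + 5006)/(42 - 4600) = ((-5 + 4)*(2/(-3 - 2 + 4)) + 5006)/(-4558) = (-2/(-1) + 5006)*(-1/4558) = (-2*(-1) + 5006)*(-1/4558) = (-1*(-2) + 5006)*(-1/4558) = (2 + 5006)*(-1/4558) = 5008*(-1/4558) = -2504/2279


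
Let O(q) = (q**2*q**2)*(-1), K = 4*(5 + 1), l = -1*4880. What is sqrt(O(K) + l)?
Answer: 4*I*sqrt(21041) ≈ 580.22*I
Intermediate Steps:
l = -4880
K = 24 (K = 4*6 = 24)
O(q) = -q**4 (O(q) = q**4*(-1) = -q**4)
sqrt(O(K) + l) = sqrt(-1*24**4 - 4880) = sqrt(-1*331776 - 4880) = sqrt(-331776 - 4880) = sqrt(-336656) = 4*I*sqrt(21041)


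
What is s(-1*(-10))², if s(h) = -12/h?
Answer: 36/25 ≈ 1.4400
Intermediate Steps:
s(-1*(-10))² = (-12/((-1*(-10))))² = (-12/10)² = (-12*⅒)² = (-6/5)² = 36/25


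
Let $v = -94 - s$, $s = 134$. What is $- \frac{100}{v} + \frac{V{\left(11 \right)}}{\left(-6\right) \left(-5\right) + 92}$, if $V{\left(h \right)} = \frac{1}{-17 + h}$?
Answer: $\frac{2027}{4636} \approx 0.43723$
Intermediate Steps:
$v = -228$ ($v = -94 - 134 = -228$)
$- \frac{100}{v} + \frac{V{\left(11 \right)}}{\left(-6\right) \left(-5\right) + 92} = - \frac{100}{-228} + \frac{1}{\left(-17 + 11\right) \left(\left(-6\right) \left(-5\right) + 92\right)} = \left(-100\right) \left(- \frac{1}{228}\right) + \frac{1}{\left(-6\right) \left(30 + 92\right)} = \frac{25}{57} - \frac{1}{6 \cdot 122} = \frac{25}{57} - \frac{1}{732} = \frac{2027}{4636}$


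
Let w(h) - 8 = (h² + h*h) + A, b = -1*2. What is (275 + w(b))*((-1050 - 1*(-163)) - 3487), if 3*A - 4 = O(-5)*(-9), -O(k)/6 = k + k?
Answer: -491346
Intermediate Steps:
O(k) = -12*k (O(k) = -6*(k + k) = -12*k)
A = -536/3 (A = 4/3 + (-12*(-5)*(-9))/3 = 4/3 + (60*(-9))/3 = 4/3 + (⅓)*(-540) = 4/3 - 180 = -536/3 ≈ -178.67)
b = -2
w(h) = -512/3 + 2*h² (w(h) = 8 + ((h² + h*h) - 536/3) = 8 + ((h² + h²) - 536/3) = 8 + (2*h² - 536/3) = 8 + (-536/3 + 2*h²) = -512/3 + 2*h²)
(275 + w(b))*((-1050 - 1*(-163)) - 3487) = (275 + (-512/3 + 2*(-2)²))*((-1050 - 1*(-163)) - 3487) = (275 + (-512/3 + 2*4))*((-1050 + 163) - 3487) = (275 + (-512/3 + 8))*(-887 - 3487) = (275 - 488/3)*(-4374) = (337/3)*(-4374) = -491346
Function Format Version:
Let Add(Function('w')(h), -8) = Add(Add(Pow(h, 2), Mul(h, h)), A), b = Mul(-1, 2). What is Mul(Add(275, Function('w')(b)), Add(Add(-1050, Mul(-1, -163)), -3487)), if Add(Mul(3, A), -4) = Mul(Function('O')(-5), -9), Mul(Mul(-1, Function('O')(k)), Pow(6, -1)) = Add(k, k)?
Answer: -491346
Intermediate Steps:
Function('O')(k) = Mul(-12, k) (Function('O')(k) = Mul(-6, Add(k, k)) = Mul(-6, Mul(2, k)) = Mul(-12, k))
A = Rational(-536, 3) (A = Add(Rational(4, 3), Mul(Rational(1, 3), Mul(Mul(-12, -5), -9))) = Add(Rational(4, 3), Mul(Rational(1, 3), Mul(60, -9))) = Add(Rational(4, 3), Mul(Rational(1, 3), -540)) = Add(Rational(4, 3), -180) = Rational(-536, 3) ≈ -178.67)
b = -2
Function('w')(h) = Add(Rational(-512, 3), Mul(2, Pow(h, 2))) (Function('w')(h) = Add(8, Add(Add(Pow(h, 2), Mul(h, h)), Rational(-536, 3))) = Add(8, Add(Add(Pow(h, 2), Pow(h, 2)), Rational(-536, 3))) = Add(8, Add(Mul(2, Pow(h, 2)), Rational(-536, 3))) = Add(8, Add(Rational(-536, 3), Mul(2, Pow(h, 2)))) = Add(Rational(-512, 3), Mul(2, Pow(h, 2))))
Mul(Add(275, Function('w')(b)), Add(Add(-1050, Mul(-1, -163)), -3487)) = Mul(Add(275, Add(Rational(-512, 3), Mul(2, Pow(-2, 2)))), Add(Add(-1050, Mul(-1, -163)), -3487)) = Mul(Add(275, Add(Rational(-512, 3), Mul(2, 4))), Add(Add(-1050, 163), -3487)) = Mul(Add(275, Add(Rational(-512, 3), 8)), Add(-887, -3487)) = Mul(Add(275, Rational(-488, 3)), -4374) = Mul(Rational(337, 3), -4374) = -491346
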